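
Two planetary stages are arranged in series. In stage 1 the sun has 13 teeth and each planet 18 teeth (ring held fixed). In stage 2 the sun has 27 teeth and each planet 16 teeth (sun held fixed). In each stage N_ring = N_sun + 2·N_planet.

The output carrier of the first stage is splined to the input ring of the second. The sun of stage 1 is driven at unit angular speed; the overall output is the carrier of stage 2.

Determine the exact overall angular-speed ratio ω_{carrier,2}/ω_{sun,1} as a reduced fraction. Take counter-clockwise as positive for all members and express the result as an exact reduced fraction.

Stage 1: N_ring = 13 + 2·18 = 49
Stage 1: 13(ω_s−ω_c) = −49(ω_r−ω_c),  ω_r=0, ω_s=1
Stage 1: 13(1−ω_c) = −49(0−ω_c)  ⇒  62ω_c = 13  ⇒  ω_c = 13/62
  ⇒ ω_c¹/ω_s¹ = 13/62
Stage 2: N_ring = 27 + 2·16 = 59
Stage 2: 27(ω_s−ω_c) = −59(ω_r−ω_c),  ω_s=0, ω_r=1
Stage 2: 27(0−ω_c) = −59(1−ω_c)  ⇒  86ω_c = 59  ⇒  ω_c = 59/86
  ⇒ ω_c²/ω_r² = 59/86
Coupling ω_r² = ω_c¹ ⇒ overall = 13/62 × 59/86 = 767/5332

767/5332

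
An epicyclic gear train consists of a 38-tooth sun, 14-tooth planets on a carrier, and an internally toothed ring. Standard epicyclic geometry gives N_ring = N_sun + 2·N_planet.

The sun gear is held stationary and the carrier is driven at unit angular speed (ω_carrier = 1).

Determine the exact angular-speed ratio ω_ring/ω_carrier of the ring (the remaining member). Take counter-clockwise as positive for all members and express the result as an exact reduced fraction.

52/33

N_ring = 38 + 2·14 = 66
38(ω_s−ω_c) = −66(ω_r−ω_c),  ω_s=0, ω_c=1
ω_r = 1 − (38/66)(0−1) = 52/33
ω_r/ω_c = 52/33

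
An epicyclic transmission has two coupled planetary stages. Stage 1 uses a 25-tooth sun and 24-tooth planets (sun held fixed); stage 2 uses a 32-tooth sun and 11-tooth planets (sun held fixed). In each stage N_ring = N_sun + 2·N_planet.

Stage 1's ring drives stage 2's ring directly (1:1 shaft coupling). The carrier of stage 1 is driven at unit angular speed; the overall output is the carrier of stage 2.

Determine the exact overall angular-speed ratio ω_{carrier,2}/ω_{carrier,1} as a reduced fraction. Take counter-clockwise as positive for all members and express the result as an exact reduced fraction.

2646/3139

Stage 1: N_ring = 25 + 2·24 = 73
Stage 1: 25(ω_s−ω_c) = −73(ω_r−ω_c),  ω_s=0, ω_c=1
Stage 1: ω_r = 1 − (25/73)(0−1) = 98/73
  ⇒ ω_r¹/ω_c¹ = 98/73
Stage 2: N_ring = 32 + 2·11 = 54
Stage 2: 32(ω_s−ω_c) = −54(ω_r−ω_c),  ω_s=0, ω_r=1
Stage 2: 32(0−ω_c) = −54(1−ω_c)  ⇒  86ω_c = 54  ⇒  ω_c = 27/43
  ⇒ ω_c²/ω_r² = 27/43
Coupling ω_r² = ω_r¹ ⇒ overall = 98/73 × 27/43 = 2646/3139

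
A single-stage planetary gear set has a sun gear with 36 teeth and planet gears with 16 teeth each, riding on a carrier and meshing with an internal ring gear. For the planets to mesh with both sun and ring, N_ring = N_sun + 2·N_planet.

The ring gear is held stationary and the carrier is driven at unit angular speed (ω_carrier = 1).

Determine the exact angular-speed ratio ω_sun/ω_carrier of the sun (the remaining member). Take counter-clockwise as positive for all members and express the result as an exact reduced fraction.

N_ring = 36 + 2·16 = 68
36(ω_s−ω_c) = −68(ω_r−ω_c),  ω_r=0, ω_c=1
ω_s = 1 − (68/36)(0−1) = 26/9
ω_s/ω_c = 26/9

26/9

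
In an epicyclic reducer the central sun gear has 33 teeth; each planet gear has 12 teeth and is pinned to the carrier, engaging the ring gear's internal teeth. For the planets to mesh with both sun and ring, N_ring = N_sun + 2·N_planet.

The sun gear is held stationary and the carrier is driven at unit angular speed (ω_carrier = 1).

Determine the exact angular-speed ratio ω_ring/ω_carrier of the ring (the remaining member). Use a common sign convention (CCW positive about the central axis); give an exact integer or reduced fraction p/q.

30/19

N_ring = 33 + 2·12 = 57
33(ω_s−ω_c) = −57(ω_r−ω_c),  ω_s=0, ω_c=1
ω_r = 1 − (33/57)(0−1) = 30/19
ω_r/ω_c = 30/19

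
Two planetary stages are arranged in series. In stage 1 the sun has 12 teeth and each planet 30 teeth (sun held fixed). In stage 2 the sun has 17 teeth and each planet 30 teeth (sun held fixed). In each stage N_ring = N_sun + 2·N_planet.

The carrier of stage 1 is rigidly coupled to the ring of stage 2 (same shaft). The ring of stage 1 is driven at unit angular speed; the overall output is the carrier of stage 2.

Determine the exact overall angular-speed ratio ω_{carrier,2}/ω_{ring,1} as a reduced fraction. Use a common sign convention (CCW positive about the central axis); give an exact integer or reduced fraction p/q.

33/47

Stage 1: N_ring = 12 + 2·30 = 72
Stage 1: 12(ω_s−ω_c) = −72(ω_r−ω_c),  ω_s=0, ω_r=1
Stage 1: 12(0−ω_c) = −72(1−ω_c)  ⇒  84ω_c = 72  ⇒  ω_c = 6/7
  ⇒ ω_c¹/ω_r¹ = 6/7
Stage 2: N_ring = 17 + 2·30 = 77
Stage 2: 17(ω_s−ω_c) = −77(ω_r−ω_c),  ω_s=0, ω_r=1
Stage 2: 17(0−ω_c) = −77(1−ω_c)  ⇒  94ω_c = 77  ⇒  ω_c = 77/94
  ⇒ ω_c²/ω_r² = 77/94
Coupling ω_r² = ω_c¹ ⇒ overall = 6/7 × 77/94 = 33/47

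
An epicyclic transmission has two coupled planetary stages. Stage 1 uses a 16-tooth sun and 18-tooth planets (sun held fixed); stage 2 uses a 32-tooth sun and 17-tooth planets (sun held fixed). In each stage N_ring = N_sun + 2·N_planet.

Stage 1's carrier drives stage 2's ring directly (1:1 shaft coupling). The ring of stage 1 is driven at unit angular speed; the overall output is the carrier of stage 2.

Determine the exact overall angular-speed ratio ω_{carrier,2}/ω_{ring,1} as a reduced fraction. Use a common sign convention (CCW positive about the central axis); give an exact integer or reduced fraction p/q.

429/833

Stage 1: N_ring = 16 + 2·18 = 52
Stage 1: 16(ω_s−ω_c) = −52(ω_r−ω_c),  ω_s=0, ω_r=1
Stage 1: 16(0−ω_c) = −52(1−ω_c)  ⇒  68ω_c = 52  ⇒  ω_c = 13/17
  ⇒ ω_c¹/ω_r¹ = 13/17
Stage 2: N_ring = 32 + 2·17 = 66
Stage 2: 32(ω_s−ω_c) = −66(ω_r−ω_c),  ω_s=0, ω_r=1
Stage 2: 32(0−ω_c) = −66(1−ω_c)  ⇒  98ω_c = 66  ⇒  ω_c = 33/49
  ⇒ ω_c²/ω_r² = 33/49
Coupling ω_r² = ω_c¹ ⇒ overall = 13/17 × 33/49 = 429/833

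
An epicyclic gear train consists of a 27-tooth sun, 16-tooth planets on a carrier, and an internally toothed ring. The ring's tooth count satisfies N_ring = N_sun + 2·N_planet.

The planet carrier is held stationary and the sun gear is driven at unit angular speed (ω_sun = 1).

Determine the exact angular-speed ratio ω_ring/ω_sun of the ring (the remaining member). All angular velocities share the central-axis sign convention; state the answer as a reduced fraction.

-27/59

N_ring = 27 + 2·16 = 59
27(ω_s−ω_c) = −59(ω_r−ω_c),  ω_c=0, ω_s=1
ω_r = 0 − (27/59)(1−0) = -27/59
ω_r/ω_s = -27/59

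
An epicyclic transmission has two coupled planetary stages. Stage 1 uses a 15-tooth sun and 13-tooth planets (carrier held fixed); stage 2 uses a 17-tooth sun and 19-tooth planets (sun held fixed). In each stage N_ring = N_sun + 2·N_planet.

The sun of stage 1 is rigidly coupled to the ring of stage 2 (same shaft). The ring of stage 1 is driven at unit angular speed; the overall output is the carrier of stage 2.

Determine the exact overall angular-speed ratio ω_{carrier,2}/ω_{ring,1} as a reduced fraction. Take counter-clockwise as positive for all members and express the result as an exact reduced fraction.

Stage 1: N_ring = 15 + 2·13 = 41
Stage 1: 15(ω_s−ω_c) = −41(ω_r−ω_c),  ω_c=0, ω_r=1
Stage 1: ω_s = 0 − (41/15)(1−0) = -41/15
  ⇒ ω_s¹/ω_r¹ = -41/15
Stage 2: N_ring = 17 + 2·19 = 55
Stage 2: 17(ω_s−ω_c) = −55(ω_r−ω_c),  ω_s=0, ω_r=1
Stage 2: 17(0−ω_c) = −55(1−ω_c)  ⇒  72ω_c = 55  ⇒  ω_c = 55/72
  ⇒ ω_c²/ω_r² = 55/72
Coupling ω_r² = ω_s¹ ⇒ overall = -41/15 × 55/72 = -451/216

-451/216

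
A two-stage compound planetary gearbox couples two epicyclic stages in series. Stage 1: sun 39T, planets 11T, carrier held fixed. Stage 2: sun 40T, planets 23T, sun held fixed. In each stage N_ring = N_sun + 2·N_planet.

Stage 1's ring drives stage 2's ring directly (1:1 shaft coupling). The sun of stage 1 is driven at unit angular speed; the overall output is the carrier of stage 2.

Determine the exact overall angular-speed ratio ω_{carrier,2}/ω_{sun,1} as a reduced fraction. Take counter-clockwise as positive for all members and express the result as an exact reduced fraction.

-559/1281

Stage 1: N_ring = 39 + 2·11 = 61
Stage 1: 39(ω_s−ω_c) = −61(ω_r−ω_c),  ω_c=0, ω_s=1
Stage 1: ω_r = 0 − (39/61)(1−0) = -39/61
  ⇒ ω_r¹/ω_s¹ = -39/61
Stage 2: N_ring = 40 + 2·23 = 86
Stage 2: 40(ω_s−ω_c) = −86(ω_r−ω_c),  ω_s=0, ω_r=1
Stage 2: 40(0−ω_c) = −86(1−ω_c)  ⇒  126ω_c = 86  ⇒  ω_c = 43/63
  ⇒ ω_c²/ω_r² = 43/63
Coupling ω_r² = ω_r¹ ⇒ overall = -39/61 × 43/63 = -559/1281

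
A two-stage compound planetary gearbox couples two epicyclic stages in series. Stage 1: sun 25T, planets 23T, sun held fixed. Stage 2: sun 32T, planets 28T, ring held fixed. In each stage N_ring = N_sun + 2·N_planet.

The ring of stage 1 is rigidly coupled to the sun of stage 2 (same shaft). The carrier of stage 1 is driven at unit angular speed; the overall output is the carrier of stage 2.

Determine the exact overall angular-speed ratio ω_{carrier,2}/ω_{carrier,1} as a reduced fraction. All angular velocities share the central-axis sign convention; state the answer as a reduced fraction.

128/355

Stage 1: N_ring = 25 + 2·23 = 71
Stage 1: 25(ω_s−ω_c) = −71(ω_r−ω_c),  ω_s=0, ω_c=1
Stage 1: ω_r = 1 − (25/71)(0−1) = 96/71
  ⇒ ω_r¹/ω_c¹ = 96/71
Stage 2: N_ring = 32 + 2·28 = 88
Stage 2: 32(ω_s−ω_c) = −88(ω_r−ω_c),  ω_r=0, ω_s=1
Stage 2: 32(1−ω_c) = −88(0−ω_c)  ⇒  120ω_c = 32  ⇒  ω_c = 4/15
  ⇒ ω_c²/ω_s² = 4/15
Coupling ω_s² = ω_r¹ ⇒ overall = 96/71 × 4/15 = 128/355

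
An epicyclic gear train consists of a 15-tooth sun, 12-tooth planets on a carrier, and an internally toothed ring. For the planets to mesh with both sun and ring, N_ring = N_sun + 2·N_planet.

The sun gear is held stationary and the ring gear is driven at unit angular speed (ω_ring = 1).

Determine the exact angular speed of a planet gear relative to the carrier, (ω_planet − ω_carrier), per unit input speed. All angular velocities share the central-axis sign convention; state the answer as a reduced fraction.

65/72

N_ring = 15 + 2·12 = 39
15(ω_s−ω_c) = −39(ω_r−ω_c),  ω_s=0, ω_r=1
15(0−ω_c) = −39(1−ω_c)  ⇒  54ω_c = 39  ⇒  ω_c = 13/18
sun–planet: 15·(0−13/18) = −12·(ω_p−ω_c)  ⇒  ω_p−ω_c = −(15/12)·(-13/18) = 65/72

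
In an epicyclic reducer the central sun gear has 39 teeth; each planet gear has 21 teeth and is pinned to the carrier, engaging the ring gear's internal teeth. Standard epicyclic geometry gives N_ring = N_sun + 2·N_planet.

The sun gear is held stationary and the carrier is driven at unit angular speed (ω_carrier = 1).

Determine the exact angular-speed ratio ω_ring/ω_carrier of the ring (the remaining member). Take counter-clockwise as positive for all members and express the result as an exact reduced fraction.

N_ring = 39 + 2·21 = 81
39(ω_s−ω_c) = −81(ω_r−ω_c),  ω_s=0, ω_c=1
ω_r = 1 − (39/81)(0−1) = 40/27
ω_r/ω_c = 40/27

40/27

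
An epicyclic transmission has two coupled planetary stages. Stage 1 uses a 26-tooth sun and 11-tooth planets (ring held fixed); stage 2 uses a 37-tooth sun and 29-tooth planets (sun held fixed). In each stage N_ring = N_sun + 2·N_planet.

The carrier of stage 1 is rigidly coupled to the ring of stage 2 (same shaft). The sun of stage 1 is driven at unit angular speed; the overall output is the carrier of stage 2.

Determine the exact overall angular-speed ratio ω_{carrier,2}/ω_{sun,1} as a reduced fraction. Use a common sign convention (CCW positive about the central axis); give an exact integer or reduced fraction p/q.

1235/4884

Stage 1: N_ring = 26 + 2·11 = 48
Stage 1: 26(ω_s−ω_c) = −48(ω_r−ω_c),  ω_r=0, ω_s=1
Stage 1: 26(1−ω_c) = −48(0−ω_c)  ⇒  74ω_c = 26  ⇒  ω_c = 13/37
  ⇒ ω_c¹/ω_s¹ = 13/37
Stage 2: N_ring = 37 + 2·29 = 95
Stage 2: 37(ω_s−ω_c) = −95(ω_r−ω_c),  ω_s=0, ω_r=1
Stage 2: 37(0−ω_c) = −95(1−ω_c)  ⇒  132ω_c = 95  ⇒  ω_c = 95/132
  ⇒ ω_c²/ω_r² = 95/132
Coupling ω_r² = ω_c¹ ⇒ overall = 13/37 × 95/132 = 1235/4884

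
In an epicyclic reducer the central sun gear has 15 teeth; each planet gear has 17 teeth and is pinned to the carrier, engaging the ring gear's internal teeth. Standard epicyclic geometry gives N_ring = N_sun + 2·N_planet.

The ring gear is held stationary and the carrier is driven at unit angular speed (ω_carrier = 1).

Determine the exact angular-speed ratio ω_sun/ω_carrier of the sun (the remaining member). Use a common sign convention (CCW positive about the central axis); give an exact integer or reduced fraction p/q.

64/15

N_ring = 15 + 2·17 = 49
15(ω_s−ω_c) = −49(ω_r−ω_c),  ω_r=0, ω_c=1
ω_s = 1 − (49/15)(0−1) = 64/15
ω_s/ω_c = 64/15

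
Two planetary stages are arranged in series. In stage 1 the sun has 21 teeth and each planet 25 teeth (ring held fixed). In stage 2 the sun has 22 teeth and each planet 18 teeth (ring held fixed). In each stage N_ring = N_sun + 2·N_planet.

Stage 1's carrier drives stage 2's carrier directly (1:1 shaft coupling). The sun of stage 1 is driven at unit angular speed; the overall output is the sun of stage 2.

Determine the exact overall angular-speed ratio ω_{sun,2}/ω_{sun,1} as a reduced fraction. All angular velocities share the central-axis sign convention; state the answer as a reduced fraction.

210/253

Stage 1: N_ring = 21 + 2·25 = 71
Stage 1: 21(ω_s−ω_c) = −71(ω_r−ω_c),  ω_r=0, ω_s=1
Stage 1: 21(1−ω_c) = −71(0−ω_c)  ⇒  92ω_c = 21  ⇒  ω_c = 21/92
  ⇒ ω_c¹/ω_s¹ = 21/92
Stage 2: N_ring = 22 + 2·18 = 58
Stage 2: 22(ω_s−ω_c) = −58(ω_r−ω_c),  ω_r=0, ω_c=1
Stage 2: ω_s = 1 − (58/22)(0−1) = 40/11
  ⇒ ω_s²/ω_c² = 40/11
Coupling ω_c² = ω_c¹ ⇒ overall = 21/92 × 40/11 = 210/253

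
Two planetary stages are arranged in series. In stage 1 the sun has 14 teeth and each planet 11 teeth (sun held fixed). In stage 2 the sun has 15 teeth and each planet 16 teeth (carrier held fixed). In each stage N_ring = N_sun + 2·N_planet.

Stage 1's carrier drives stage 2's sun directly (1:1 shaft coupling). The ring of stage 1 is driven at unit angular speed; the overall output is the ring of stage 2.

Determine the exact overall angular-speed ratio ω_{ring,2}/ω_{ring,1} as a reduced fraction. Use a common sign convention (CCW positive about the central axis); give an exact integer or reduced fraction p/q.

Stage 1: N_ring = 14 + 2·11 = 36
Stage 1: 14(ω_s−ω_c) = −36(ω_r−ω_c),  ω_s=0, ω_r=1
Stage 1: 14(0−ω_c) = −36(1−ω_c)  ⇒  50ω_c = 36  ⇒  ω_c = 18/25
  ⇒ ω_c¹/ω_r¹ = 18/25
Stage 2: N_ring = 15 + 2·16 = 47
Stage 2: 15(ω_s−ω_c) = −47(ω_r−ω_c),  ω_c=0, ω_s=1
Stage 2: ω_r = 0 − (15/47)(1−0) = -15/47
  ⇒ ω_r²/ω_s² = -15/47
Coupling ω_s² = ω_c¹ ⇒ overall = 18/25 × -15/47 = -54/235

-54/235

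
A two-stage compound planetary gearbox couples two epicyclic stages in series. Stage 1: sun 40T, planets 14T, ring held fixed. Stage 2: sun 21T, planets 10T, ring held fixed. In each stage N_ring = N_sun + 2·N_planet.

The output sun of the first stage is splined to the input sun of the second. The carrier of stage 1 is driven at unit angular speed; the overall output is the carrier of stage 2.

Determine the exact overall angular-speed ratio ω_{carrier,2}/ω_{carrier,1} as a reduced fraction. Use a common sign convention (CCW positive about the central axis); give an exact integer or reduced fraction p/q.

Stage 1: N_ring = 40 + 2·14 = 68
Stage 1: 40(ω_s−ω_c) = −68(ω_r−ω_c),  ω_r=0, ω_c=1
Stage 1: ω_s = 1 − (68/40)(0−1) = 27/10
  ⇒ ω_s¹/ω_c¹ = 27/10
Stage 2: N_ring = 21 + 2·10 = 41
Stage 2: 21(ω_s−ω_c) = −41(ω_r−ω_c),  ω_r=0, ω_s=1
Stage 2: 21(1−ω_c) = −41(0−ω_c)  ⇒  62ω_c = 21  ⇒  ω_c = 21/62
  ⇒ ω_c²/ω_s² = 21/62
Coupling ω_s² = ω_s¹ ⇒ overall = 27/10 × 21/62 = 567/620

567/620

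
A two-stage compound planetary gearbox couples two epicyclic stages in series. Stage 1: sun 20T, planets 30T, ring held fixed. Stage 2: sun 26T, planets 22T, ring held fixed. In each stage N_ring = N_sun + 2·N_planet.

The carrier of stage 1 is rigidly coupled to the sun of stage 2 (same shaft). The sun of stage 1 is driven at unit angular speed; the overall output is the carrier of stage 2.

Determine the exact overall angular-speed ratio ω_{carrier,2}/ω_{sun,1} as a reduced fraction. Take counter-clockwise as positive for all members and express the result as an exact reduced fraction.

Stage 1: N_ring = 20 + 2·30 = 80
Stage 1: 20(ω_s−ω_c) = −80(ω_r−ω_c),  ω_r=0, ω_s=1
Stage 1: 20(1−ω_c) = −80(0−ω_c)  ⇒  100ω_c = 20  ⇒  ω_c = 1/5
  ⇒ ω_c¹/ω_s¹ = 1/5
Stage 2: N_ring = 26 + 2·22 = 70
Stage 2: 26(ω_s−ω_c) = −70(ω_r−ω_c),  ω_r=0, ω_s=1
Stage 2: 26(1−ω_c) = −70(0−ω_c)  ⇒  96ω_c = 26  ⇒  ω_c = 13/48
  ⇒ ω_c²/ω_s² = 13/48
Coupling ω_s² = ω_c¹ ⇒ overall = 1/5 × 13/48 = 13/240

13/240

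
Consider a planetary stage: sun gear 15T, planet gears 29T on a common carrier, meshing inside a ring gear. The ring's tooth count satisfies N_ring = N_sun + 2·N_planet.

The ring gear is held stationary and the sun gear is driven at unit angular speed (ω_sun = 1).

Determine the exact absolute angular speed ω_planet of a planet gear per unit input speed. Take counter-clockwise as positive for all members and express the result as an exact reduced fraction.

N_ring = 15 + 2·29 = 73
15(ω_s−ω_c) = −73(ω_r−ω_c),  ω_r=0, ω_s=1
15(1−ω_c) = −73(0−ω_c)  ⇒  88ω_c = 15  ⇒  ω_c = 15/88
sun–planet: 15·(1−15/88) = −29·(ω_p−ω_c)  ⇒  ω_p−ω_c = −(15/29)·(73/88) = -1095/2552
ω_p = 15/88 − 1095/2552 = -15/58

-15/58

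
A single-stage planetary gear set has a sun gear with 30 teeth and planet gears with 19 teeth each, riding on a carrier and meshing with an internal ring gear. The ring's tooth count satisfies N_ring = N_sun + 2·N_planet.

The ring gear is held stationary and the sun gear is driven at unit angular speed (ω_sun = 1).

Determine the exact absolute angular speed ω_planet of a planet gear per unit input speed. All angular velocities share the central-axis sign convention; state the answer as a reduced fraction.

N_ring = 30 + 2·19 = 68
30(ω_s−ω_c) = −68(ω_r−ω_c),  ω_r=0, ω_s=1
30(1−ω_c) = −68(0−ω_c)  ⇒  98ω_c = 30  ⇒  ω_c = 15/49
sun–planet: 30·(1−15/49) = −19·(ω_p−ω_c)  ⇒  ω_p−ω_c = −(30/19)·(34/49) = -1020/931
ω_p = 15/49 − 1020/931 = -15/19

-15/19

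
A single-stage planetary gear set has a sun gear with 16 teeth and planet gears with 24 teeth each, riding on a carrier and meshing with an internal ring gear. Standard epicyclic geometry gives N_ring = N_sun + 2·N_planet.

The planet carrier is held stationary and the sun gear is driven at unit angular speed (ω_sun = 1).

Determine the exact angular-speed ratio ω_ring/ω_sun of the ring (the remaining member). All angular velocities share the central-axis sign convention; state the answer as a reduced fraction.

N_ring = 16 + 2·24 = 64
16(ω_s−ω_c) = −64(ω_r−ω_c),  ω_c=0, ω_s=1
ω_r = 0 − (16/64)(1−0) = -1/4
ω_r/ω_s = -1/4

-1/4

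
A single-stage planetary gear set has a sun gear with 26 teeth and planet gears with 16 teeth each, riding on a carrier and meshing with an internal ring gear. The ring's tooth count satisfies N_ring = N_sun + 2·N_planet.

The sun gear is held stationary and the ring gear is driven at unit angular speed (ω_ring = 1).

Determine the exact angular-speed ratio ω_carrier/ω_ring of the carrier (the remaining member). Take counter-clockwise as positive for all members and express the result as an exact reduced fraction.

N_ring = 26 + 2·16 = 58
26(ω_s−ω_c) = −58(ω_r−ω_c),  ω_s=0, ω_r=1
26(0−ω_c) = −58(1−ω_c)  ⇒  84ω_c = 58  ⇒  ω_c = 29/42
ω_c/ω_r = 29/42

29/42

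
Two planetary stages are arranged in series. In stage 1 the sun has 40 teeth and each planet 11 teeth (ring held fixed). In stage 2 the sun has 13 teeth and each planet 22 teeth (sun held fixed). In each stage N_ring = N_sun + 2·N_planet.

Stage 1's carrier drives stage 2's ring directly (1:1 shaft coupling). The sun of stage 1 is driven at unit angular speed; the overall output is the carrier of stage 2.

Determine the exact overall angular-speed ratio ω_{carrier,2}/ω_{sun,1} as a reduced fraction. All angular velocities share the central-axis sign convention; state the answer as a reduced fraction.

Stage 1: N_ring = 40 + 2·11 = 62
Stage 1: 40(ω_s−ω_c) = −62(ω_r−ω_c),  ω_r=0, ω_s=1
Stage 1: 40(1−ω_c) = −62(0−ω_c)  ⇒  102ω_c = 40  ⇒  ω_c = 20/51
  ⇒ ω_c¹/ω_s¹ = 20/51
Stage 2: N_ring = 13 + 2·22 = 57
Stage 2: 13(ω_s−ω_c) = −57(ω_r−ω_c),  ω_s=0, ω_r=1
Stage 2: 13(0−ω_c) = −57(1−ω_c)  ⇒  70ω_c = 57  ⇒  ω_c = 57/70
  ⇒ ω_c²/ω_r² = 57/70
Coupling ω_r² = ω_c¹ ⇒ overall = 20/51 × 57/70 = 38/119

38/119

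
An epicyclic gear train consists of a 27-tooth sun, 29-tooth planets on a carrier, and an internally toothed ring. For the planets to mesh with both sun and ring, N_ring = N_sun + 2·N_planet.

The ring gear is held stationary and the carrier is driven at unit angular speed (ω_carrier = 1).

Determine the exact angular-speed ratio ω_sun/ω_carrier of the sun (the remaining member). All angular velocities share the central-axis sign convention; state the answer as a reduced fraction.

112/27

N_ring = 27 + 2·29 = 85
27(ω_s−ω_c) = −85(ω_r−ω_c),  ω_r=0, ω_c=1
ω_s = 1 − (85/27)(0−1) = 112/27
ω_s/ω_c = 112/27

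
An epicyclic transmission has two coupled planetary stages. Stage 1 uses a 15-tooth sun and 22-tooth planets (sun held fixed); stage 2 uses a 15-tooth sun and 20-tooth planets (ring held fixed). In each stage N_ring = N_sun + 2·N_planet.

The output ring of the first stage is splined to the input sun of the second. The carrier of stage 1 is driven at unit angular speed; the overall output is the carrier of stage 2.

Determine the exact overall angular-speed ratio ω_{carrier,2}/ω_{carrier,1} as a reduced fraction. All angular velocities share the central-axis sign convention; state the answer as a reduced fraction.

111/413

Stage 1: N_ring = 15 + 2·22 = 59
Stage 1: 15(ω_s−ω_c) = −59(ω_r−ω_c),  ω_s=0, ω_c=1
Stage 1: ω_r = 1 − (15/59)(0−1) = 74/59
  ⇒ ω_r¹/ω_c¹ = 74/59
Stage 2: N_ring = 15 + 2·20 = 55
Stage 2: 15(ω_s−ω_c) = −55(ω_r−ω_c),  ω_r=0, ω_s=1
Stage 2: 15(1−ω_c) = −55(0−ω_c)  ⇒  70ω_c = 15  ⇒  ω_c = 3/14
  ⇒ ω_c²/ω_s² = 3/14
Coupling ω_s² = ω_r¹ ⇒ overall = 74/59 × 3/14 = 111/413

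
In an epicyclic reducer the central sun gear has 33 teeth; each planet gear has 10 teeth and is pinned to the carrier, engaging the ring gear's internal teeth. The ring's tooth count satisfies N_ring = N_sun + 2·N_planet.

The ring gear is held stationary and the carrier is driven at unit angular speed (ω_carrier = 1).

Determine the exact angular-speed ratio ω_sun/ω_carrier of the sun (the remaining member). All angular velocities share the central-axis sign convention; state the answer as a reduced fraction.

N_ring = 33 + 2·10 = 53
33(ω_s−ω_c) = −53(ω_r−ω_c),  ω_r=0, ω_c=1
ω_s = 1 − (53/33)(0−1) = 86/33
ω_s/ω_c = 86/33

86/33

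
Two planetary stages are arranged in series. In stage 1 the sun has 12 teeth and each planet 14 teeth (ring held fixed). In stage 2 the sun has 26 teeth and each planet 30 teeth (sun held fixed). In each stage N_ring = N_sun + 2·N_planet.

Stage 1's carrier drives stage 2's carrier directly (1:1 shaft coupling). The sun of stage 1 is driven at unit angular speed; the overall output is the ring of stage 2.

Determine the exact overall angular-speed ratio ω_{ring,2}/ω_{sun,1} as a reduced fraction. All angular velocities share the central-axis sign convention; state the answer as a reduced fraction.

Stage 1: N_ring = 12 + 2·14 = 40
Stage 1: 12(ω_s−ω_c) = −40(ω_r−ω_c),  ω_r=0, ω_s=1
Stage 1: 12(1−ω_c) = −40(0−ω_c)  ⇒  52ω_c = 12  ⇒  ω_c = 3/13
  ⇒ ω_c¹/ω_s¹ = 3/13
Stage 2: N_ring = 26 + 2·30 = 86
Stage 2: 26(ω_s−ω_c) = −86(ω_r−ω_c),  ω_s=0, ω_c=1
Stage 2: ω_r = 1 − (26/86)(0−1) = 56/43
  ⇒ ω_r²/ω_c² = 56/43
Coupling ω_c² = ω_c¹ ⇒ overall = 3/13 × 56/43 = 168/559

168/559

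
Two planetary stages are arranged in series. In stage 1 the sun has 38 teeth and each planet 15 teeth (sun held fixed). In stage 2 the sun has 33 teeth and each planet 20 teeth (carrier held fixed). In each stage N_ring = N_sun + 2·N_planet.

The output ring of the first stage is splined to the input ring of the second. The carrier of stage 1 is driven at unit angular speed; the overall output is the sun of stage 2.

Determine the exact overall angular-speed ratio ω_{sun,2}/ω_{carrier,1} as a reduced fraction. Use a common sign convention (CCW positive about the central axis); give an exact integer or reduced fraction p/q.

Stage 1: N_ring = 38 + 2·15 = 68
Stage 1: 38(ω_s−ω_c) = −68(ω_r−ω_c),  ω_s=0, ω_c=1
Stage 1: ω_r = 1 − (38/68)(0−1) = 53/34
  ⇒ ω_r¹/ω_c¹ = 53/34
Stage 2: N_ring = 33 + 2·20 = 73
Stage 2: 33(ω_s−ω_c) = −73(ω_r−ω_c),  ω_c=0, ω_r=1
Stage 2: ω_s = 0 − (73/33)(1−0) = -73/33
  ⇒ ω_s²/ω_r² = -73/33
Coupling ω_r² = ω_r¹ ⇒ overall = 53/34 × -73/33 = -3869/1122

-3869/1122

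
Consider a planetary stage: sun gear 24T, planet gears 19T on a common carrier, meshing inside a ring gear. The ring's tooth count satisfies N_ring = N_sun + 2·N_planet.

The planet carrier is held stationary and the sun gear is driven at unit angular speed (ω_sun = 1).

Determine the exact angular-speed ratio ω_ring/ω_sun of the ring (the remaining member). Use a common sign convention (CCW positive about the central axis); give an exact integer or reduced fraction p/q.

-12/31

N_ring = 24 + 2·19 = 62
24(ω_s−ω_c) = −62(ω_r−ω_c),  ω_c=0, ω_s=1
ω_r = 0 − (24/62)(1−0) = -12/31
ω_r/ω_s = -12/31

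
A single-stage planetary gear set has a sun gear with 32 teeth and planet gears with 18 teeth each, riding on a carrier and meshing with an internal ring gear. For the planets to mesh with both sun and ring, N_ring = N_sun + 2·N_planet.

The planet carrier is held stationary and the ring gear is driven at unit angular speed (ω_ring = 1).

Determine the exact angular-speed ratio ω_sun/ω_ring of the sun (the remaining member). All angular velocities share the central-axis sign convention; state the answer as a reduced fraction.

-17/8

N_ring = 32 + 2·18 = 68
32(ω_s−ω_c) = −68(ω_r−ω_c),  ω_c=0, ω_r=1
ω_s = 0 − (68/32)(1−0) = -17/8
ω_s/ω_r = -17/8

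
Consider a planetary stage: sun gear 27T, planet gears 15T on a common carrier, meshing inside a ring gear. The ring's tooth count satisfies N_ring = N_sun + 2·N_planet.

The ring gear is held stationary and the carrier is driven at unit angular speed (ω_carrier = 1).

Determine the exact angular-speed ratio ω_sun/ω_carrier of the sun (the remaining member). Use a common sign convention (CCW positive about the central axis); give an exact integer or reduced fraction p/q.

N_ring = 27 + 2·15 = 57
27(ω_s−ω_c) = −57(ω_r−ω_c),  ω_r=0, ω_c=1
ω_s = 1 − (57/27)(0−1) = 28/9
ω_s/ω_c = 28/9

28/9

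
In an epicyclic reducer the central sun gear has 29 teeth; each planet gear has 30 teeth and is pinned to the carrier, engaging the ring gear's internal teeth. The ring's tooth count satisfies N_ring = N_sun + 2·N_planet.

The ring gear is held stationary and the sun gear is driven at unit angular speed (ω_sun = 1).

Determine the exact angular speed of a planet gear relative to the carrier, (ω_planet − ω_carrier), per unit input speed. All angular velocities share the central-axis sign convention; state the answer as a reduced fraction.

N_ring = 29 + 2·30 = 89
29(ω_s−ω_c) = −89(ω_r−ω_c),  ω_r=0, ω_s=1
29(1−ω_c) = −89(0−ω_c)  ⇒  118ω_c = 29  ⇒  ω_c = 29/118
sun–planet: 29·(1−29/118) = −30·(ω_p−ω_c)  ⇒  ω_p−ω_c = −(29/30)·(89/118) = -2581/3540

-2581/3540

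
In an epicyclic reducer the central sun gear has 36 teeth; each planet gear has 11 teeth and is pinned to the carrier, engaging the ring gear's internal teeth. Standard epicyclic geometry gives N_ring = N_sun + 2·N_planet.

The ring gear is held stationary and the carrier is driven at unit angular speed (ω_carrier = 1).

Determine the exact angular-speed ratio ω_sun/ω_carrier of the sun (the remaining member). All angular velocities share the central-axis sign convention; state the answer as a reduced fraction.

N_ring = 36 + 2·11 = 58
36(ω_s−ω_c) = −58(ω_r−ω_c),  ω_r=0, ω_c=1
ω_s = 1 − (58/36)(0−1) = 47/18
ω_s/ω_c = 47/18

47/18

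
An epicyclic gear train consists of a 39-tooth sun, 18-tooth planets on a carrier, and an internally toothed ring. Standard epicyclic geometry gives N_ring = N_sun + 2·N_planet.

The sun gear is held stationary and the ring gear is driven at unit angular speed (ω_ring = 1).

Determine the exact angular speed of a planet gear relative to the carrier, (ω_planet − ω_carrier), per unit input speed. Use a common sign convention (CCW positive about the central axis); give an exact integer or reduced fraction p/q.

N_ring = 39 + 2·18 = 75
39(ω_s−ω_c) = −75(ω_r−ω_c),  ω_s=0, ω_r=1
39(0−ω_c) = −75(1−ω_c)  ⇒  114ω_c = 75  ⇒  ω_c = 25/38
sun–planet: 39·(0−25/38) = −18·(ω_p−ω_c)  ⇒  ω_p−ω_c = −(39/18)·(-25/38) = 325/228

325/228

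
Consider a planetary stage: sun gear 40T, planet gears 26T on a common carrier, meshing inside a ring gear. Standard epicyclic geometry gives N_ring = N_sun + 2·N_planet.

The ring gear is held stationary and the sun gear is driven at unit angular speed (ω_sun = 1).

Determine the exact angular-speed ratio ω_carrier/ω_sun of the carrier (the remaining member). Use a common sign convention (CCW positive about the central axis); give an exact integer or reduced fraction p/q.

N_ring = 40 + 2·26 = 92
40(ω_s−ω_c) = −92(ω_r−ω_c),  ω_r=0, ω_s=1
40(1−ω_c) = −92(0−ω_c)  ⇒  132ω_c = 40  ⇒  ω_c = 10/33
ω_c/ω_s = 10/33

10/33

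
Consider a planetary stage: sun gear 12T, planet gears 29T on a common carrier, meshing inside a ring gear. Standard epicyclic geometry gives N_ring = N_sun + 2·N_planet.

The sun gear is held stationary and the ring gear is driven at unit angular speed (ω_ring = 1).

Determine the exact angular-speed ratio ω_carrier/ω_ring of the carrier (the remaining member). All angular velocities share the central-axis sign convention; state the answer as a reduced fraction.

35/41

N_ring = 12 + 2·29 = 70
12(ω_s−ω_c) = −70(ω_r−ω_c),  ω_s=0, ω_r=1
12(0−ω_c) = −70(1−ω_c)  ⇒  82ω_c = 70  ⇒  ω_c = 35/41
ω_c/ω_r = 35/41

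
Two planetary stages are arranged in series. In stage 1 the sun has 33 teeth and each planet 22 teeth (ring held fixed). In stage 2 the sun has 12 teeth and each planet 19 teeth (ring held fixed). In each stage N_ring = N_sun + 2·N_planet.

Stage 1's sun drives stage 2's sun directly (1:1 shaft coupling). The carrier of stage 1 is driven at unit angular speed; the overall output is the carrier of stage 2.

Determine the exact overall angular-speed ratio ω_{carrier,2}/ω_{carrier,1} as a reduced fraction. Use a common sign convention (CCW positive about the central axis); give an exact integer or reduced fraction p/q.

Stage 1: N_ring = 33 + 2·22 = 77
Stage 1: 33(ω_s−ω_c) = −77(ω_r−ω_c),  ω_r=0, ω_c=1
Stage 1: ω_s = 1 − (77/33)(0−1) = 10/3
  ⇒ ω_s¹/ω_c¹ = 10/3
Stage 2: N_ring = 12 + 2·19 = 50
Stage 2: 12(ω_s−ω_c) = −50(ω_r−ω_c),  ω_r=0, ω_s=1
Stage 2: 12(1−ω_c) = −50(0−ω_c)  ⇒  62ω_c = 12  ⇒  ω_c = 6/31
  ⇒ ω_c²/ω_s² = 6/31
Coupling ω_s² = ω_s¹ ⇒ overall = 10/3 × 6/31 = 20/31

20/31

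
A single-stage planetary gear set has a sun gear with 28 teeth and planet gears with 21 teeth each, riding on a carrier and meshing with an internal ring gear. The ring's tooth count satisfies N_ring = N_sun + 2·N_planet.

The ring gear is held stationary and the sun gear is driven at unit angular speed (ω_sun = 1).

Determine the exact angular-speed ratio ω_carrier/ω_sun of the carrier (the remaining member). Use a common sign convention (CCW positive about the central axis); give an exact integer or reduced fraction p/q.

2/7

N_ring = 28 + 2·21 = 70
28(ω_s−ω_c) = −70(ω_r−ω_c),  ω_r=0, ω_s=1
28(1−ω_c) = −70(0−ω_c)  ⇒  98ω_c = 28  ⇒  ω_c = 2/7
ω_c/ω_s = 2/7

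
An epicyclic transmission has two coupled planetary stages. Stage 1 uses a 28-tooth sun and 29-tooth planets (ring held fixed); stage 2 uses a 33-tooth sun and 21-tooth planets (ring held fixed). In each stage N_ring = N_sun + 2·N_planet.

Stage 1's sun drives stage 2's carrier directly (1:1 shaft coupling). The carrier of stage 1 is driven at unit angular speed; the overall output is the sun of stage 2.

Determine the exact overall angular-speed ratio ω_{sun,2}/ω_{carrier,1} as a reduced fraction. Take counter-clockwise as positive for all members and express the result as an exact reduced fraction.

1026/77

Stage 1: N_ring = 28 + 2·29 = 86
Stage 1: 28(ω_s−ω_c) = −86(ω_r−ω_c),  ω_r=0, ω_c=1
Stage 1: ω_s = 1 − (86/28)(0−1) = 57/14
  ⇒ ω_s¹/ω_c¹ = 57/14
Stage 2: N_ring = 33 + 2·21 = 75
Stage 2: 33(ω_s−ω_c) = −75(ω_r−ω_c),  ω_r=0, ω_c=1
Stage 2: ω_s = 1 − (75/33)(0−1) = 36/11
  ⇒ ω_s²/ω_c² = 36/11
Coupling ω_c² = ω_s¹ ⇒ overall = 57/14 × 36/11 = 1026/77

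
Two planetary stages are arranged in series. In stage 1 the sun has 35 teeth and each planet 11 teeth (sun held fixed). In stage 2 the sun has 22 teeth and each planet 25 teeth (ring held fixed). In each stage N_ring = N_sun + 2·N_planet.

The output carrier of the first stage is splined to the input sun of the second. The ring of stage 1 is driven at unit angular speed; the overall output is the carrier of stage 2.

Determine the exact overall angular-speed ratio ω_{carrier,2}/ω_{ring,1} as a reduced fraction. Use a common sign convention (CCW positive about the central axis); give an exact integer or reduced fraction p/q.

Stage 1: N_ring = 35 + 2·11 = 57
Stage 1: 35(ω_s−ω_c) = −57(ω_r−ω_c),  ω_s=0, ω_r=1
Stage 1: 35(0−ω_c) = −57(1−ω_c)  ⇒  92ω_c = 57  ⇒  ω_c = 57/92
  ⇒ ω_c¹/ω_r¹ = 57/92
Stage 2: N_ring = 22 + 2·25 = 72
Stage 2: 22(ω_s−ω_c) = −72(ω_r−ω_c),  ω_r=0, ω_s=1
Stage 2: 22(1−ω_c) = −72(0−ω_c)  ⇒  94ω_c = 22  ⇒  ω_c = 11/47
  ⇒ ω_c²/ω_s² = 11/47
Coupling ω_s² = ω_c¹ ⇒ overall = 57/92 × 11/47 = 627/4324

627/4324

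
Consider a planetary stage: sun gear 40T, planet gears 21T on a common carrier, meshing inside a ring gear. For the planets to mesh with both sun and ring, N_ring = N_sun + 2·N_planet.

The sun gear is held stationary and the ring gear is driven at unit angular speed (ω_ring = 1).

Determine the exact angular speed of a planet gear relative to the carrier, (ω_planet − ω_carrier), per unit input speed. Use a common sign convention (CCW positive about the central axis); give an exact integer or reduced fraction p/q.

N_ring = 40 + 2·21 = 82
40(ω_s−ω_c) = −82(ω_r−ω_c),  ω_s=0, ω_r=1
40(0−ω_c) = −82(1−ω_c)  ⇒  122ω_c = 82  ⇒  ω_c = 41/61
sun–planet: 40·(0−41/61) = −21·(ω_p−ω_c)  ⇒  ω_p−ω_c = −(40/21)·(-41/61) = 1640/1281

1640/1281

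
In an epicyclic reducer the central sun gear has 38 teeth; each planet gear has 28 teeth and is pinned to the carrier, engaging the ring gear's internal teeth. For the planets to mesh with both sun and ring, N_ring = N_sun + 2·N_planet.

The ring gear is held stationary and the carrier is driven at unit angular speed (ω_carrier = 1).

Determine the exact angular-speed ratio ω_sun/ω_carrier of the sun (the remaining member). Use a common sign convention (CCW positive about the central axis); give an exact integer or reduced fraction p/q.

N_ring = 38 + 2·28 = 94
38(ω_s−ω_c) = −94(ω_r−ω_c),  ω_r=0, ω_c=1
ω_s = 1 − (94/38)(0−1) = 66/19
ω_s/ω_c = 66/19

66/19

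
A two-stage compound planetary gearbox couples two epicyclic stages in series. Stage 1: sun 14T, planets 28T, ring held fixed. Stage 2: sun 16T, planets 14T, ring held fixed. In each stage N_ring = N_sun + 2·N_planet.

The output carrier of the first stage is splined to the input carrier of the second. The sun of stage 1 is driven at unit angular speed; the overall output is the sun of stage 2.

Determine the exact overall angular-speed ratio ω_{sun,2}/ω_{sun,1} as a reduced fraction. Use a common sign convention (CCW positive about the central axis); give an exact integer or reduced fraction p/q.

5/8

Stage 1: N_ring = 14 + 2·28 = 70
Stage 1: 14(ω_s−ω_c) = −70(ω_r−ω_c),  ω_r=0, ω_s=1
Stage 1: 14(1−ω_c) = −70(0−ω_c)  ⇒  84ω_c = 14  ⇒  ω_c = 1/6
  ⇒ ω_c¹/ω_s¹ = 1/6
Stage 2: N_ring = 16 + 2·14 = 44
Stage 2: 16(ω_s−ω_c) = −44(ω_r−ω_c),  ω_r=0, ω_c=1
Stage 2: ω_s = 1 − (44/16)(0−1) = 15/4
  ⇒ ω_s²/ω_c² = 15/4
Coupling ω_c² = ω_c¹ ⇒ overall = 1/6 × 15/4 = 5/8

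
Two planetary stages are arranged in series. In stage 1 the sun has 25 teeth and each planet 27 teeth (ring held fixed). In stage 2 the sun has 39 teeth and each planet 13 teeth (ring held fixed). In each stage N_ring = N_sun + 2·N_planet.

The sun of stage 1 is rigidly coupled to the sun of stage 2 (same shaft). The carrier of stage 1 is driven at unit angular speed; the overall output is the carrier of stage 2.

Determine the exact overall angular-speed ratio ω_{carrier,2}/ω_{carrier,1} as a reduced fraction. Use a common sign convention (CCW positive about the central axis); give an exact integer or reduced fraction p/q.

39/25

Stage 1: N_ring = 25 + 2·27 = 79
Stage 1: 25(ω_s−ω_c) = −79(ω_r−ω_c),  ω_r=0, ω_c=1
Stage 1: ω_s = 1 − (79/25)(0−1) = 104/25
  ⇒ ω_s¹/ω_c¹ = 104/25
Stage 2: N_ring = 39 + 2·13 = 65
Stage 2: 39(ω_s−ω_c) = −65(ω_r−ω_c),  ω_r=0, ω_s=1
Stage 2: 39(1−ω_c) = −65(0−ω_c)  ⇒  104ω_c = 39  ⇒  ω_c = 3/8
  ⇒ ω_c²/ω_s² = 3/8
Coupling ω_s² = ω_s¹ ⇒ overall = 104/25 × 3/8 = 39/25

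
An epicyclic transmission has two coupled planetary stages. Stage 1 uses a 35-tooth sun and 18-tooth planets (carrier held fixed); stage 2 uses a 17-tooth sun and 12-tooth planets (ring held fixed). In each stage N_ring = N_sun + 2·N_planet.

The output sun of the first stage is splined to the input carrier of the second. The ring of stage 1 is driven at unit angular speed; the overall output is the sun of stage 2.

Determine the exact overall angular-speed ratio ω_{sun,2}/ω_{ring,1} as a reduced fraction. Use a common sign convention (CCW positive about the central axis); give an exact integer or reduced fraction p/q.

Stage 1: N_ring = 35 + 2·18 = 71
Stage 1: 35(ω_s−ω_c) = −71(ω_r−ω_c),  ω_c=0, ω_r=1
Stage 1: ω_s = 0 − (71/35)(1−0) = -71/35
  ⇒ ω_s¹/ω_r¹ = -71/35
Stage 2: N_ring = 17 + 2·12 = 41
Stage 2: 17(ω_s−ω_c) = −41(ω_r−ω_c),  ω_r=0, ω_c=1
Stage 2: ω_s = 1 − (41/17)(0−1) = 58/17
  ⇒ ω_s²/ω_c² = 58/17
Coupling ω_c² = ω_s¹ ⇒ overall = -71/35 × 58/17 = -4118/595

-4118/595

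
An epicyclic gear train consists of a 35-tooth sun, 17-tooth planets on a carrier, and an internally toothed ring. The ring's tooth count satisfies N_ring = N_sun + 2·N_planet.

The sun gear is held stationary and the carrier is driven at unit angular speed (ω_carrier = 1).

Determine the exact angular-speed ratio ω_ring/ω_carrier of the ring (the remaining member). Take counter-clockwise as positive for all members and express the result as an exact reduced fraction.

N_ring = 35 + 2·17 = 69
35(ω_s−ω_c) = −69(ω_r−ω_c),  ω_s=0, ω_c=1
ω_r = 1 − (35/69)(0−1) = 104/69
ω_r/ω_c = 104/69

104/69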